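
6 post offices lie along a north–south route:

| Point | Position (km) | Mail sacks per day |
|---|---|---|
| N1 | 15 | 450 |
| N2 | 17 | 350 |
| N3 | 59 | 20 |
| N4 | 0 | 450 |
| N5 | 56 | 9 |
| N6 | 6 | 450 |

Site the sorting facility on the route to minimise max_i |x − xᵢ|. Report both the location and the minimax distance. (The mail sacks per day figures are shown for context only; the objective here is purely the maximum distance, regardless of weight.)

location 29.5, max distance 29.5

The 1-center on a line is the midpoint of the two extreme points: leftmost at 0, rightmost at 59.
Optimal location = (0 + 59)/2 = 29.5; maximum distance = (59 − 0)/2 = 29.5.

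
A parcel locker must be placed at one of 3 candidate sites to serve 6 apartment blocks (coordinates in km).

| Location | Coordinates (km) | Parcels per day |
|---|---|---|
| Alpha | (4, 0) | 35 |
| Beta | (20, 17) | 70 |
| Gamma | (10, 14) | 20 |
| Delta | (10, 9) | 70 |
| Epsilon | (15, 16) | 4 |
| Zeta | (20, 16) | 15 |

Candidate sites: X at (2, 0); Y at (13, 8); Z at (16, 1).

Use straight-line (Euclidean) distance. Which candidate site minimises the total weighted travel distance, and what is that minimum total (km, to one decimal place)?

Total weighted distance at each candidate:
  X (2, 0): total = 3412.2
  Y (13, 8): total = 1767.5
  Z (16, 1): total = 2855.3
Minimum is at Y with total 1767.5 km.

Y, total 1767.5 km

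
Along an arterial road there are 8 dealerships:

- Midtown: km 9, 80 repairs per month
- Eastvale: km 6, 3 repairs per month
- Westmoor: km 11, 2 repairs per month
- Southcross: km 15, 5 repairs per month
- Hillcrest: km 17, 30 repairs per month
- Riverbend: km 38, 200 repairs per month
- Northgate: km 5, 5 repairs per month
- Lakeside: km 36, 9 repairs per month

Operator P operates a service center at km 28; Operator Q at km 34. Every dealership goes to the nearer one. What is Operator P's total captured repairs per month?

125

The indifferent point is the midpoint (28+34)/2 = 31; dealerships left of it (closer to Operator P at 28) go to Operator P, those right go to Operator Q.
  Northgate at 5 (w=5) → Operator P
  Eastvale at 6 (w=3) → Operator P
  Midtown at 9 (w=80) → Operator P
  Westmoor at 11 (w=2) → Operator P
  Southcross at 15 (w=5) → Operator P
  Hillcrest at 17 (w=30) → Operator P
  Lakeside at 36 (w=9) → Operator Q
  Riverbend at 38 (w=200) → Operator Q
Operator P captures 125; Operator Q captures 209.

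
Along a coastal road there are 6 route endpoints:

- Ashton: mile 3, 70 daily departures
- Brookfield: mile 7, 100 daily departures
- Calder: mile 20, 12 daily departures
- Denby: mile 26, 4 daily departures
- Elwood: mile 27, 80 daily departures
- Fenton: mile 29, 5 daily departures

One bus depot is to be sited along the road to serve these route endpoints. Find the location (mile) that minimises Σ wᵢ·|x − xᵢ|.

x = 7

For a sum of weighted absolute distances on a line, the optimum is the weighted median (not the mean). Total weight W = 271; half-weight = 135.5.
Sort by position and accumulate weight:
  mile 3 (Ashton, w=70) → cum 70
  mile 7 (Brookfield, w=100) → cum 170  ≥ 135.5 → median here
  mile 20 (Calder, w=12) → cum 182
  mile 26 (Denby, w=4) → cum 186
  mile 27 (Elwood, w=80) → cum 266
  mile 29 (Fenton, w=5) → cum 271
Optimal location: mile 7.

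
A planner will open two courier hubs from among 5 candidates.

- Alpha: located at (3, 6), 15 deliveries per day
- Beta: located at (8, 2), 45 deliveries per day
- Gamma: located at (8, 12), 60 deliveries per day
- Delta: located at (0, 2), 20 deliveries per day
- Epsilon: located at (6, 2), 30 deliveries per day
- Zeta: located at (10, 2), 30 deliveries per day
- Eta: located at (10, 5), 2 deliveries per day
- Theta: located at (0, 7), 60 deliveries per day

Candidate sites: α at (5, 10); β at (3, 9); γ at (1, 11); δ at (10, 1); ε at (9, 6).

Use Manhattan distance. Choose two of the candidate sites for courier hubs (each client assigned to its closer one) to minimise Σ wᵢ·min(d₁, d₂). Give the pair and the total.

Evaluate every pair (each demand assigned to the nearer of the two):
  {β, δ}: total = 1348
  {γ, δ}: total = 1408
  {α, δ}: total = 1413
  {β, ε}: total = 1554
  {γ, ε}: total = 1599
  {δ, ε}: total = 1649
  {α, ε}: total = 1719
  {α, β}: total = 2020
  {α, γ}: total = 2065
  {β, γ}: total = 2307
Best pair: {β, δ} with total 1348.

{β, δ}, total 1348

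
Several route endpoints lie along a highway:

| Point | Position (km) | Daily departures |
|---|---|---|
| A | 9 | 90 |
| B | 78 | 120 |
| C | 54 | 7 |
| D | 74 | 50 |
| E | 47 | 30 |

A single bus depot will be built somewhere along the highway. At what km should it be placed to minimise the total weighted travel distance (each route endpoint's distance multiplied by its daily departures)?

For a sum of weighted absolute distances on a line, the optimum is the weighted median (not the mean). Total weight W = 297; half-weight = 148.5.
Sort by position and accumulate weight:
  km 9 (A, w=90) → cum 90
  km 47 (E, w=30) → cum 120
  km 54 (C, w=7) → cum 127
  km 74 (D, w=50) → cum 177  ≥ 148.5 → median here
  km 78 (B, w=120) → cum 297
Optimal location: km 74.

x = 74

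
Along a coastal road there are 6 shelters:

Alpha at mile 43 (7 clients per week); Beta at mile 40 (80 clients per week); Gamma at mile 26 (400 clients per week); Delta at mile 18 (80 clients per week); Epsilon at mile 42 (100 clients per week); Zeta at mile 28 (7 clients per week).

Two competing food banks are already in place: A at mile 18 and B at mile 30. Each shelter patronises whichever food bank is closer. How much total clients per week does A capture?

80

The indifferent point is the midpoint (18+30)/2 = 24; shelters left of it (closer to A at 18) go to A, those right go to B.
  Delta at 18 (w=80) → A
  Gamma at 26 (w=400) → B
  Zeta at 28 (w=7) → B
  Beta at 40 (w=80) → B
  Epsilon at 42 (w=100) → B
  Alpha at 43 (w=7) → B
A captures 80; B captures 594.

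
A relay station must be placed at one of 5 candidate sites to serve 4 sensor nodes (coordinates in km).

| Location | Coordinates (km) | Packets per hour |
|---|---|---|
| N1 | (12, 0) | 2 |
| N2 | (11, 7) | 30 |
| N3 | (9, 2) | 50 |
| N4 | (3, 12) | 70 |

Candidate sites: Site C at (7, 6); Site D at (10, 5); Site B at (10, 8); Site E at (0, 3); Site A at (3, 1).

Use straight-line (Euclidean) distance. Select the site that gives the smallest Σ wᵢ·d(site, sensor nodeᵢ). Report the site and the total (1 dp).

Total weighted distance at each candidate:
  Site C (7, 6): total = 867.7
  Site D (10, 5): total = 928.9
  Site B (10, 8): total = 927.4
  Site E (0, 3): total = 1492.7
  Site A (3, 1): total = 1392.2
Minimum is at Site C with total 867.7 km.

Site C, total 867.7 km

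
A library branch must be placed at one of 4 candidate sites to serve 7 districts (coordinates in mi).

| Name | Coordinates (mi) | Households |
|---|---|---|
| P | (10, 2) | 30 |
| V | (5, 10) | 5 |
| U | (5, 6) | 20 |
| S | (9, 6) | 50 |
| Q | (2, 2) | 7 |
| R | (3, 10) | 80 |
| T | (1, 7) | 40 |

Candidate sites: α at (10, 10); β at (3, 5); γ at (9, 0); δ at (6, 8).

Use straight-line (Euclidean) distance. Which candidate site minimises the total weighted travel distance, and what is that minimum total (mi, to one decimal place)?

δ, total 995.4 mi

Total weighted distance at each candidate:
  α (10, 10): total = 1617.9
  β (3, 5): total = 1139.5
  γ (9, 0): total = 1974.3
  δ (6, 8): total = 995.4
Minimum is at δ with total 995.4 mi.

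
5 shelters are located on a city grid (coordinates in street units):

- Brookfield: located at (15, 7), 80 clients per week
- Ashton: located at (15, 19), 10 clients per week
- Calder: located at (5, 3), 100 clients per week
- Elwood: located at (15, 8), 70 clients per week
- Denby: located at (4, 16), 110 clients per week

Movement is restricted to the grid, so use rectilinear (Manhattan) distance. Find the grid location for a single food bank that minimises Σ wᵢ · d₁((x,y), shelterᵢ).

(5, 8)

Manhattan distance separates: Σwᵢ(|x−xᵢ|+|y−yᵢ|) = Σwᵢ|x−xᵢ| + Σwᵢ|y−yᵢ|, so x and y are optimised independently as 1-D weighted medians.
Total weight W = 370; half = 185.
x-coordinate, sorted with cumulative weight:
  x=4 (Denby, w=110) cum 110
  x=5 (Calder, w=100) cum 210  ← median
  x=15 (Brookfield, w=80) cum 290
  x=15 (Ashton, w=10) cum 300
  x=15 (Elwood, w=70) cum 370
⇒ x* = 5
y-coordinate, sorted with cumulative weight:
  y=3 (Calder, w=100) cum 100
  y=7 (Brookfield, w=80) cum 180
  y=8 (Elwood, w=70) cum 250  ← median
  y=16 (Denby, w=110) cum 360
  y=19 (Ashton, w=10) cum 370
⇒ y* = 8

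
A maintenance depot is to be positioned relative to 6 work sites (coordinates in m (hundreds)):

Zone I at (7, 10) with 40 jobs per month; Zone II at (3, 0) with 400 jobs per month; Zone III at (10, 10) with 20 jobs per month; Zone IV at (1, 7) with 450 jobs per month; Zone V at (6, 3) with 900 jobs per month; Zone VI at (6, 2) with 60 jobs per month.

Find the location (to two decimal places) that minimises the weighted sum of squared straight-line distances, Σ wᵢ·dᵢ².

The minimiser of Σwᵢ‖p−pᵢ‖² is the weighted centroid p* = (Σwᵢpᵢ)/(Σwᵢ).
Σwᵢ = 1870.
Σwᵢxᵢ = 40·7 + 400·3 + 20·10 + 450·1 + 900·6 + 60·6 = 7890.
Σwᵢyᵢ = 40·10 + 400·0 + 20·10 + 450·7 + 900·3 + 60·2 = 6570.
x* = 7890/1870 = 4.22, y* = 6570/1870 = 3.51.

(4.22, 3.51)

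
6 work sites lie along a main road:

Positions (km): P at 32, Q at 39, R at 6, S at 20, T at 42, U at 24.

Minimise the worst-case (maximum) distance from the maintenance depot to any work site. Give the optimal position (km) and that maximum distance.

The 1-center on a line is the midpoint of the two extreme points: leftmost at 6, rightmost at 42.
Optimal location = (6 + 42)/2 = 24; maximum distance = (42 − 6)/2 = 18.

location 24, max distance 18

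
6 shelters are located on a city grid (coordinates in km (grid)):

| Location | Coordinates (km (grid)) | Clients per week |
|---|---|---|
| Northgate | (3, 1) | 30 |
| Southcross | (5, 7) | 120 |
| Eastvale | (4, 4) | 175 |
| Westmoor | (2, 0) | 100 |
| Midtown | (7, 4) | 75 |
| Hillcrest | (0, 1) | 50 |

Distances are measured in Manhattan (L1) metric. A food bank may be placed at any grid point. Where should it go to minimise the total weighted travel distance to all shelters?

Manhattan distance separates: Σwᵢ(|x−xᵢ|+|y−yᵢ|) = Σwᵢ|x−xᵢ| + Σwᵢ|y−yᵢ|, so x and y are optimised independently as 1-D weighted medians.
Total weight W = 550; half = 275.
x-coordinate, sorted with cumulative weight:
  x=0 (Hillcrest, w=50) cum 50
  x=2 (Westmoor, w=100) cum 150
  x=3 (Northgate, w=30) cum 180
  x=4 (Eastvale, w=175) cum 355  ← median
  x=5 (Southcross, w=120) cum 475
  x=7 (Midtown, w=75) cum 550
⇒ x* = 4
y-coordinate, sorted with cumulative weight:
  y=0 (Westmoor, w=100) cum 100
  y=1 (Northgate, w=30) cum 130
  y=1 (Hillcrest, w=50) cum 180
  y=4 (Eastvale, w=175) cum 355  ← median
  y=4 (Midtown, w=75) cum 430
  y=7 (Southcross, w=120) cum 550
⇒ y* = 4

(4, 4)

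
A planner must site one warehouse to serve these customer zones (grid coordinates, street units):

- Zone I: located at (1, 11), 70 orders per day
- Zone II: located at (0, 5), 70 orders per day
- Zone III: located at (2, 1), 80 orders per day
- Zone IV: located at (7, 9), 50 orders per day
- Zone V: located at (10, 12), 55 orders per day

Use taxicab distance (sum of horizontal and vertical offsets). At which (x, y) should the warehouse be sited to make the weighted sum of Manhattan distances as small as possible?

Manhattan distance separates: Σwᵢ(|x−xᵢ|+|y−yᵢ|) = Σwᵢ|x−xᵢ| + Σwᵢ|y−yᵢ|, so x and y are optimised independently as 1-D weighted medians.
Total weight W = 325; half = 162.5.
x-coordinate, sorted with cumulative weight:
  x=0 (Zone II, w=70) cum 70
  x=1 (Zone I, w=70) cum 140
  x=2 (Zone III, w=80) cum 220  ← median
  x=7 (Zone IV, w=50) cum 270
  x=10 (Zone V, w=55) cum 325
⇒ x* = 2
y-coordinate, sorted with cumulative weight:
  y=1 (Zone III, w=80) cum 80
  y=5 (Zone II, w=70) cum 150
  y=9 (Zone IV, w=50) cum 200  ← median
  y=11 (Zone I, w=70) cum 270
  y=12 (Zone V, w=55) cum 325
⇒ y* = 9

(2, 9)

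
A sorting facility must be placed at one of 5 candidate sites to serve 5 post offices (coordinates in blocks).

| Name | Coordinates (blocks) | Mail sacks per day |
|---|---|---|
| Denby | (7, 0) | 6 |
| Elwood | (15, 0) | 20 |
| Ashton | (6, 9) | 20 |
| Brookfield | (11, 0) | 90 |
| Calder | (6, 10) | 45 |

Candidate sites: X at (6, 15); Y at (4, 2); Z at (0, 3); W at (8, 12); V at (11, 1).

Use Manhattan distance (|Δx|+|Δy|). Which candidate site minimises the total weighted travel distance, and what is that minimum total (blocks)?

V, total 1110 blocks

Total weighted distance at each candidate:
  X (6, 15): total = 2721
  Y (4, 2): total = 1730
  Z (0, 3): total = 2505
  W (8, 12): total = 2088
  V (11, 1): total = 1110
Minimum is at V with total 1110 blocks.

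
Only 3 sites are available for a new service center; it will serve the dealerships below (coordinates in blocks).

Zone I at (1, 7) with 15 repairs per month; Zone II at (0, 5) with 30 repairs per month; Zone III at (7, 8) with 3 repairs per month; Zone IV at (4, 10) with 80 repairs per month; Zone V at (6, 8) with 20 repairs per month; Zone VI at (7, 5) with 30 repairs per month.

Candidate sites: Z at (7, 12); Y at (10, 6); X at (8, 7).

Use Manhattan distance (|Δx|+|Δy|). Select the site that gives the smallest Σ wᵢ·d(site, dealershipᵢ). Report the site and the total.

X, total 1121 blocks

Total weighted distance at each candidate:
  Z (7, 12): total = 1307
  Y (10, 6): total = 1535
  X (8, 7): total = 1121
Minimum is at X with total 1121 blocks.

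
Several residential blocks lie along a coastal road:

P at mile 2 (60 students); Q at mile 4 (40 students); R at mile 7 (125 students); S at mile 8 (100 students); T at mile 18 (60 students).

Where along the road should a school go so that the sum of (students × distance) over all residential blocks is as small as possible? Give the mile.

For a sum of weighted absolute distances on a line, the optimum is the weighted median (not the mean). Total weight W = 385; half-weight = 192.5.
Sort by position and accumulate weight:
  mile 2 (P, w=60) → cum 60
  mile 4 (Q, w=40) → cum 100
  mile 7 (R, w=125) → cum 225  ≥ 192.5 → median here
  mile 8 (S, w=100) → cum 325
  mile 18 (T, w=60) → cum 385
Optimal location: mile 7.

x = 7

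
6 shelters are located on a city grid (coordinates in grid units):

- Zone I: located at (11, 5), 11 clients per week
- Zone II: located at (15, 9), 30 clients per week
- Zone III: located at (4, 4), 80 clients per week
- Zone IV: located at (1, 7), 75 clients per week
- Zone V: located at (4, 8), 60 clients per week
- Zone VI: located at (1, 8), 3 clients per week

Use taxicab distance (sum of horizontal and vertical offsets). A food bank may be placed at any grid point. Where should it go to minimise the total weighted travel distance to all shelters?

(4, 7)

Manhattan distance separates: Σwᵢ(|x−xᵢ|+|y−yᵢ|) = Σwᵢ|x−xᵢ| + Σwᵢ|y−yᵢ|, so x and y are optimised independently as 1-D weighted medians.
Total weight W = 259; half = 129.5.
x-coordinate, sorted with cumulative weight:
  x=1 (Zone IV, w=75) cum 75
  x=1 (Zone VI, w=3) cum 78
  x=4 (Zone III, w=80) cum 158  ← median
  x=4 (Zone V, w=60) cum 218
  x=11 (Zone I, w=11) cum 229
  x=15 (Zone II, w=30) cum 259
⇒ x* = 4
y-coordinate, sorted with cumulative weight:
  y=4 (Zone III, w=80) cum 80
  y=5 (Zone I, w=11) cum 91
  y=7 (Zone IV, w=75) cum 166  ← median
  y=8 (Zone V, w=60) cum 226
  y=8 (Zone VI, w=3) cum 229
  y=9 (Zone II, w=30) cum 259
⇒ y* = 7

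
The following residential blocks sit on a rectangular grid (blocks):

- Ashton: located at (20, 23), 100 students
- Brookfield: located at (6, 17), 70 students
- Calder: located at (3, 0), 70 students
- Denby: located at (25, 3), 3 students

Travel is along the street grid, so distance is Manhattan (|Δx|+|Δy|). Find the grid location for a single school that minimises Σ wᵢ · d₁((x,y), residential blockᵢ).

Manhattan distance separates: Σwᵢ(|x−xᵢ|+|y−yᵢ|) = Σwᵢ|x−xᵢ| + Σwᵢ|y−yᵢ|, so x and y are optimised independently as 1-D weighted medians.
Total weight W = 243; half = 121.5.
x-coordinate, sorted with cumulative weight:
  x=3 (Calder, w=70) cum 70
  x=6 (Brookfield, w=70) cum 140  ← median
  x=20 (Ashton, w=100) cum 240
  x=25 (Denby, w=3) cum 243
⇒ x* = 6
y-coordinate, sorted with cumulative weight:
  y=0 (Calder, w=70) cum 70
  y=3 (Denby, w=3) cum 73
  y=17 (Brookfield, w=70) cum 143  ← median
  y=23 (Ashton, w=100) cum 243
⇒ y* = 17

(6, 17)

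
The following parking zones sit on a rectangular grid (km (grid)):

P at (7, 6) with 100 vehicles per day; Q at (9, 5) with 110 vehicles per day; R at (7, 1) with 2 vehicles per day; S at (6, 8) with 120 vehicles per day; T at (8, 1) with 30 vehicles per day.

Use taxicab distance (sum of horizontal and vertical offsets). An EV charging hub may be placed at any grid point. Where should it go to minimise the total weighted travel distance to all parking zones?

Manhattan distance separates: Σwᵢ(|x−xᵢ|+|y−yᵢ|) = Σwᵢ|x−xᵢ| + Σwᵢ|y−yᵢ|, so x and y are optimised independently as 1-D weighted medians.
Total weight W = 362; half = 181.
x-coordinate, sorted with cumulative weight:
  x=6 (S, w=120) cum 120
  x=7 (P, w=100) cum 220  ← median
  x=7 (R, w=2) cum 222
  x=8 (T, w=30) cum 252
  x=9 (Q, w=110) cum 362
⇒ x* = 7
y-coordinate, sorted with cumulative weight:
  y=1 (R, w=2) cum 2
  y=1 (T, w=30) cum 32
  y=5 (Q, w=110) cum 142
  y=6 (P, w=100) cum 242  ← median
  y=8 (S, w=120) cum 362
⇒ y* = 6

(7, 6)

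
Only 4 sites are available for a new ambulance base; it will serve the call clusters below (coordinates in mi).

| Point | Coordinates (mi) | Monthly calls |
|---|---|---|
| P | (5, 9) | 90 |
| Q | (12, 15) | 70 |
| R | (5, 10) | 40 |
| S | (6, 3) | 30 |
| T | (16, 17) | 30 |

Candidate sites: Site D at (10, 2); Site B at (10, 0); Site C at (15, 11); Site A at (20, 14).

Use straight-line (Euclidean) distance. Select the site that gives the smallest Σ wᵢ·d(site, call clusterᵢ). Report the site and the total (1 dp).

Site C, total 2213.5 mi

Total weighted distance at each candidate:
  Site D (10, 2): total = 2680.6
  Site B (10, 0): total = 3123.9
  Site C (15, 11): total = 2213.5
  Site A (20, 14): total = 3292.5
Minimum is at Site C with total 2213.5 mi.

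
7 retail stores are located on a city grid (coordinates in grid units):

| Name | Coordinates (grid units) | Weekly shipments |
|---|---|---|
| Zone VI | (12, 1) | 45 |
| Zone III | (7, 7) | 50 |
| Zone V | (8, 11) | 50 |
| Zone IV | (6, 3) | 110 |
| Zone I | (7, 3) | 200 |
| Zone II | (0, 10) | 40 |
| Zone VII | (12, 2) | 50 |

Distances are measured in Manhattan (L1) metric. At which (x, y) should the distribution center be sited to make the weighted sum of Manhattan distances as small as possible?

Manhattan distance separates: Σwᵢ(|x−xᵢ|+|y−yᵢ|) = Σwᵢ|x−xᵢ| + Σwᵢ|y−yᵢ|, so x and y are optimised independently as 1-D weighted medians.
Total weight W = 545; half = 272.5.
x-coordinate, sorted with cumulative weight:
  x=0 (Zone II, w=40) cum 40
  x=6 (Zone IV, w=110) cum 150
  x=7 (Zone III, w=50) cum 200
  x=7 (Zone I, w=200) cum 400  ← median
  x=8 (Zone V, w=50) cum 450
  x=12 (Zone VI, w=45) cum 495
  x=12 (Zone VII, w=50) cum 545
⇒ x* = 7
y-coordinate, sorted with cumulative weight:
  y=1 (Zone VI, w=45) cum 45
  y=2 (Zone VII, w=50) cum 95
  y=3 (Zone IV, w=110) cum 205
  y=3 (Zone I, w=200) cum 405  ← median
  y=7 (Zone III, w=50) cum 455
  y=10 (Zone II, w=40) cum 495
  y=11 (Zone V, w=50) cum 545
⇒ y* = 3

(7, 3)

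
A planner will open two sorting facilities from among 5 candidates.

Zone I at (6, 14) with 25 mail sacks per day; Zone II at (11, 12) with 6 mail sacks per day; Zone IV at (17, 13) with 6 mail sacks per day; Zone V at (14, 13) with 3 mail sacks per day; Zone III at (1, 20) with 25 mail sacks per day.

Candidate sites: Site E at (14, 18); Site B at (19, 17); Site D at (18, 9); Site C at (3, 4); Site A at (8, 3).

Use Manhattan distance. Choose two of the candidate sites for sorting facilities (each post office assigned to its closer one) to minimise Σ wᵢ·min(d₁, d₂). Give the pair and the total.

Evaluate every pair (each demand assigned to the nearer of the two):
  {Site E, Site D}: total = 774
  {Site E, Site B}: total = 780
  {Site E, Site C}: total = 792
  {Site E, Site A}: total = 792
  {Site D, Site C}: total = 889
  {Site B, Site C}: total = 916
  {Site B, Site A}: total = 985
  {Site C, Site A}: total = 1009
  {Site B, Site D}: total = 1039
  {Site D, Site A}: total = 1039
Best pair: {Site E, Site D} with total 774.

{Site E, Site D}, total 774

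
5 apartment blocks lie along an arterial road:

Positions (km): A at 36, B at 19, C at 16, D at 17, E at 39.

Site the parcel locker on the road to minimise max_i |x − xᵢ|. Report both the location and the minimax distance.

location 27.5, max distance 11.5

The 1-center on a line is the midpoint of the two extreme points: leftmost at 16, rightmost at 39.
Optimal location = (16 + 39)/2 = 27.5; maximum distance = (39 − 16)/2 = 11.5.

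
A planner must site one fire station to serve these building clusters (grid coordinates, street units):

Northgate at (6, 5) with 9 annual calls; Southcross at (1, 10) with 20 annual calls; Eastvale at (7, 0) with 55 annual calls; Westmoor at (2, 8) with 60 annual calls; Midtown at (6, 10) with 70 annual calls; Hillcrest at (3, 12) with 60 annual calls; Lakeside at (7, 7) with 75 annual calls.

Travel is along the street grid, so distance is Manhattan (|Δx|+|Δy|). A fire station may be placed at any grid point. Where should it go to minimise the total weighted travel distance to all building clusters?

(6, 8)

Manhattan distance separates: Σwᵢ(|x−xᵢ|+|y−yᵢ|) = Σwᵢ|x−xᵢ| + Σwᵢ|y−yᵢ|, so x and y are optimised independently as 1-D weighted medians.
Total weight W = 349; half = 174.5.
x-coordinate, sorted with cumulative weight:
  x=1 (Southcross, w=20) cum 20
  x=2 (Westmoor, w=60) cum 80
  x=3 (Hillcrest, w=60) cum 140
  x=6 (Northgate, w=9) cum 149
  x=6 (Midtown, w=70) cum 219  ← median
  x=7 (Eastvale, w=55) cum 274
  x=7 (Lakeside, w=75) cum 349
⇒ x* = 6
y-coordinate, sorted with cumulative weight:
  y=0 (Eastvale, w=55) cum 55
  y=5 (Northgate, w=9) cum 64
  y=7 (Lakeside, w=75) cum 139
  y=8 (Westmoor, w=60) cum 199  ← median
  y=10 (Southcross, w=20) cum 219
  y=10 (Midtown, w=70) cum 289
  y=12 (Hillcrest, w=60) cum 349
⇒ y* = 8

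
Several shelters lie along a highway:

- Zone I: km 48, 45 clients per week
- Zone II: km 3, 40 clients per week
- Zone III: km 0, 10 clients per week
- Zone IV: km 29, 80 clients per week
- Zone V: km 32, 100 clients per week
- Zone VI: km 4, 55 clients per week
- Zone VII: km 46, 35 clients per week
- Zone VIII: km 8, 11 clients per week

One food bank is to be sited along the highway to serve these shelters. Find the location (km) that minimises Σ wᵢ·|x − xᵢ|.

x = 29

For a sum of weighted absolute distances on a line, the optimum is the weighted median (not the mean). Total weight W = 376; half-weight = 188.
Sort by position and accumulate weight:
  km 0 (Zone III, w=10) → cum 10
  km 3 (Zone II, w=40) → cum 50
  km 4 (Zone VI, w=55) → cum 105
  km 8 (Zone VIII, w=11) → cum 116
  km 29 (Zone IV, w=80) → cum 196  ≥ 188 → median here
  km 32 (Zone V, w=100) → cum 296
  km 46 (Zone VII, w=35) → cum 331
  km 48 (Zone I, w=45) → cum 376
Optimal location: km 29.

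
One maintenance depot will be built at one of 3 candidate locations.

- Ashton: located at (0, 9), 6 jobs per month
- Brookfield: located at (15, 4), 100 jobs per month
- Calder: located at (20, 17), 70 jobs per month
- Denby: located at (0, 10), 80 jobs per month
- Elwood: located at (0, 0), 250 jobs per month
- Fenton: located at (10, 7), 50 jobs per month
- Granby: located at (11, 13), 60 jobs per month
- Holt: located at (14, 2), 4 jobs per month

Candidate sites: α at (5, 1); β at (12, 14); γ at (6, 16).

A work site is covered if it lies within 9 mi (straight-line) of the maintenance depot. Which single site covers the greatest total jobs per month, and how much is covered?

Coverage radius r = 9 mi; a point is covered iff (Δx)²+(Δy)² ≤ 9² = 81.
  α (5, 1): covers {Elwood, Fenton} → 300
  β (12, 14): covers {Calder, Fenton, Granby} → 180
  γ (6, 16): covers {Denby, Granby} → 140
Maximum coverage at α: 300 jobs per month.

α, covering 300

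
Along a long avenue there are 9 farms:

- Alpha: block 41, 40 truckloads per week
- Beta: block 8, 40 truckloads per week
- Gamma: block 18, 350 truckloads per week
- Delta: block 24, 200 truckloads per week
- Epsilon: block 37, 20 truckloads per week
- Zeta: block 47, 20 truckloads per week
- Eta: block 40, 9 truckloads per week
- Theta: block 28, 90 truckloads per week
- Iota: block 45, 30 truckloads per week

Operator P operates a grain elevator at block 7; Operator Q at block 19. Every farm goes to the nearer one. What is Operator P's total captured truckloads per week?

40

The indifferent point is the midpoint (7+19)/2 = 13; farms left of it (closer to Operator P at 7) go to Operator P, those right go to Operator Q.
  Beta at 8 (w=40) → Operator P
  Gamma at 18 (w=350) → Operator Q
  Delta at 24 (w=200) → Operator Q
  Theta at 28 (w=90) → Operator Q
  Epsilon at 37 (w=20) → Operator Q
  Eta at 40 (w=9) → Operator Q
  Alpha at 41 (w=40) → Operator Q
  Iota at 45 (w=30) → Operator Q
  Zeta at 47 (w=20) → Operator Q
Operator P captures 40; Operator Q captures 759.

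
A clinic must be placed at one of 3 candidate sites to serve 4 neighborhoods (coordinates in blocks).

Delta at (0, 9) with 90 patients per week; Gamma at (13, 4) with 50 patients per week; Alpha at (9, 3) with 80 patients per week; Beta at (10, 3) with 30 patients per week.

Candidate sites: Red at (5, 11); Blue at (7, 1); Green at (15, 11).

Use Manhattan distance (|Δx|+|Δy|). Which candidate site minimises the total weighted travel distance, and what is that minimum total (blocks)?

Blue, total 2270 blocks

Total weighted distance at each candidate:
  Red (5, 11): total = 2730
  Blue (7, 1): total = 2270
  Green (15, 11): total = 3490
Minimum is at Blue with total 2270 blocks.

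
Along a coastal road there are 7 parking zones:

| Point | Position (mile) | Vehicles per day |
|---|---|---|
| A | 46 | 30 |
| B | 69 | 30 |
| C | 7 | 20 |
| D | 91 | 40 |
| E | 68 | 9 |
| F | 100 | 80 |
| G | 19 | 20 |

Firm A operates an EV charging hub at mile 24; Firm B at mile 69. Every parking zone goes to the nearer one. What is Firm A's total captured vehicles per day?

The indifferent point is the midpoint (24+69)/2 = 46.5; parking zones left of it (closer to Firm A at 24) go to Firm A, those right go to Firm B.
  C at 7 (w=20) → Firm A
  G at 19 (w=20) → Firm A
  A at 46 (w=30) → Firm A
  E at 68 (w=9) → Firm B
  B at 69 (w=30) → Firm B
  D at 91 (w=40) → Firm B
  F at 100 (w=80) → Firm B
Firm A captures 70; Firm B captures 159.

70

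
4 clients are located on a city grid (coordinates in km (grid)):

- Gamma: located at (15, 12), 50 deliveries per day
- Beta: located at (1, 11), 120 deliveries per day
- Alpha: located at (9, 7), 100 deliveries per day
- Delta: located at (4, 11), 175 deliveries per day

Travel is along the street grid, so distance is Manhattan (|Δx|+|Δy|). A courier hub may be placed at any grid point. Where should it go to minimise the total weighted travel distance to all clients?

Manhattan distance separates: Σwᵢ(|x−xᵢ|+|y−yᵢ|) = Σwᵢ|x−xᵢ| + Σwᵢ|y−yᵢ|, so x and y are optimised independently as 1-D weighted medians.
Total weight W = 445; half = 222.5.
x-coordinate, sorted with cumulative weight:
  x=1 (Beta, w=120) cum 120
  x=4 (Delta, w=175) cum 295  ← median
  x=9 (Alpha, w=100) cum 395
  x=15 (Gamma, w=50) cum 445
⇒ x* = 4
y-coordinate, sorted with cumulative weight:
  y=7 (Alpha, w=100) cum 100
  y=11 (Beta, w=120) cum 220
  y=11 (Delta, w=175) cum 395  ← median
  y=12 (Gamma, w=50) cum 445
⇒ y* = 11

(4, 11)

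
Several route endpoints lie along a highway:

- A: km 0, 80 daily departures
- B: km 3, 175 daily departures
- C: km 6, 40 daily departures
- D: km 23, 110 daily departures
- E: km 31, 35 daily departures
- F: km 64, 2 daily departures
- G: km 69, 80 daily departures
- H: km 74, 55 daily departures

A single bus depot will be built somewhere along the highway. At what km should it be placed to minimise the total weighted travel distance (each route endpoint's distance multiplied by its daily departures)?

x = 6

For a sum of weighted absolute distances on a line, the optimum is the weighted median (not the mean). Total weight W = 577; half-weight = 288.5.
Sort by position and accumulate weight:
  km 0 (A, w=80) → cum 80
  km 3 (B, w=175) → cum 255
  km 6 (C, w=40) → cum 295  ≥ 288.5 → median here
  km 23 (D, w=110) → cum 405
  km 31 (E, w=35) → cum 440
  km 64 (F, w=2) → cum 442
  km 69 (G, w=80) → cum 522
  km 74 (H, w=55) → cum 577
Optimal location: km 6.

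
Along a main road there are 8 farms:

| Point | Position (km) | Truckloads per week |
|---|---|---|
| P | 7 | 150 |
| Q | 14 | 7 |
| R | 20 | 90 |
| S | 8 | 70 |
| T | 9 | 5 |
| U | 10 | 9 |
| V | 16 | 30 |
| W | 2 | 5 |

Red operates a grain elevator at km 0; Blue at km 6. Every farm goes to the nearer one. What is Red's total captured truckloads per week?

The indifferent point is the midpoint (0+6)/2 = 3; farms left of it (closer to Red at 0) go to Red, those right go to Blue.
  W at 2 (w=5) → Red
  P at 7 (w=150) → Blue
  S at 8 (w=70) → Blue
  T at 9 (w=5) → Blue
  U at 10 (w=9) → Blue
  Q at 14 (w=7) → Blue
  V at 16 (w=30) → Blue
  R at 20 (w=90) → Blue
Red captures 5; Blue captures 361.

5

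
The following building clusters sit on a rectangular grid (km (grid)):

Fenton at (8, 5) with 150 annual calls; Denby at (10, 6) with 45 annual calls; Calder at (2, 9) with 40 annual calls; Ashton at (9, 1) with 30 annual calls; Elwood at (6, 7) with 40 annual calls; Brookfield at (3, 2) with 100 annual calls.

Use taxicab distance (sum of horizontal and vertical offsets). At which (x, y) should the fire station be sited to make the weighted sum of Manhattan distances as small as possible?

Manhattan distance separates: Σwᵢ(|x−xᵢ|+|y−yᵢ|) = Σwᵢ|x−xᵢ| + Σwᵢ|y−yᵢ|, so x and y are optimised independently as 1-D weighted medians.
Total weight W = 405; half = 202.5.
x-coordinate, sorted with cumulative weight:
  x=2 (Calder, w=40) cum 40
  x=3 (Brookfield, w=100) cum 140
  x=6 (Elwood, w=40) cum 180
  x=8 (Fenton, w=150) cum 330  ← median
  x=9 (Ashton, w=30) cum 360
  x=10 (Denby, w=45) cum 405
⇒ x* = 8
y-coordinate, sorted with cumulative weight:
  y=1 (Ashton, w=30) cum 30
  y=2 (Brookfield, w=100) cum 130
  y=5 (Fenton, w=150) cum 280  ← median
  y=6 (Denby, w=45) cum 325
  y=7 (Elwood, w=40) cum 365
  y=9 (Calder, w=40) cum 405
⇒ y* = 5

(8, 5)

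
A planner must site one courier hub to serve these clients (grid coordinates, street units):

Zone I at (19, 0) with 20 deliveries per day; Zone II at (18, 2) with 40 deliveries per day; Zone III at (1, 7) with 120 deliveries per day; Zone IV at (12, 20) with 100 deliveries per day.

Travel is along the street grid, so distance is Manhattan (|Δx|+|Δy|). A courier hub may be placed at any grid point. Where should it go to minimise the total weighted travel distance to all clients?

Manhattan distance separates: Σwᵢ(|x−xᵢ|+|y−yᵢ|) = Σwᵢ|x−xᵢ| + Σwᵢ|y−yᵢ|, so x and y are optimised independently as 1-D weighted medians.
Total weight W = 280; half = 140.
x-coordinate, sorted with cumulative weight:
  x=1 (Zone III, w=120) cum 120
  x=12 (Zone IV, w=100) cum 220  ← median
  x=18 (Zone II, w=40) cum 260
  x=19 (Zone I, w=20) cum 280
⇒ x* = 12
y-coordinate, sorted with cumulative weight:
  y=0 (Zone I, w=20) cum 20
  y=2 (Zone II, w=40) cum 60
  y=7 (Zone III, w=120) cum 180  ← median
  y=20 (Zone IV, w=100) cum 280
⇒ y* = 7

(12, 7)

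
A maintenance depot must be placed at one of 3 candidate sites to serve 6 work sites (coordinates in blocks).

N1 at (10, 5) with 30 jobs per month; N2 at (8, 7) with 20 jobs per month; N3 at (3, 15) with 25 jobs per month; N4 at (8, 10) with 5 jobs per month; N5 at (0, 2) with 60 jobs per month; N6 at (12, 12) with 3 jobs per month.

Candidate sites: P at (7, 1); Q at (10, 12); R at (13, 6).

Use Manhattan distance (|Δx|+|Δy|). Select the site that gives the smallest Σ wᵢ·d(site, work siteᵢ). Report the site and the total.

Total weighted distance at each candidate:
  P (7, 1): total = 1378
  Q (10, 12): total = 1826
  R (13, 6): total = 1801
Minimum is at P with total 1378 blocks.

P, total 1378 blocks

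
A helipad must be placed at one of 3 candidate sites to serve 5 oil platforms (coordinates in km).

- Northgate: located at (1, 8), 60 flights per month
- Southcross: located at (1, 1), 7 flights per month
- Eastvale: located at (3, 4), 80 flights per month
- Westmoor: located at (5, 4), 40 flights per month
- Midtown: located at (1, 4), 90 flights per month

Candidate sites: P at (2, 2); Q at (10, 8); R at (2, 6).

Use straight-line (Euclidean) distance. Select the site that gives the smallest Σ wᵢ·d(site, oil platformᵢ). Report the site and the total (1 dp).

R, total 694.2 km

Total weighted distance at each candidate:
  P (2, 2): total = 899.2
  Q (10, 8): total = 2407.3
  R (2, 6): total = 694.2
Minimum is at R with total 694.2 km.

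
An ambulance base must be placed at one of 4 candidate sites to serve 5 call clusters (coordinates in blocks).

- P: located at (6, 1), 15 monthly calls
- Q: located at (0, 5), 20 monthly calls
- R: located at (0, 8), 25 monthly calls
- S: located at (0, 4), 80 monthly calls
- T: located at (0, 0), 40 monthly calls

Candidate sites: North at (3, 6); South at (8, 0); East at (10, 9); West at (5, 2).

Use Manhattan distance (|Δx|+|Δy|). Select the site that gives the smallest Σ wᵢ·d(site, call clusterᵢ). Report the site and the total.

Total weighted distance at each candidate:
  North (3, 6): total = 1085
  South (8, 0): total = 1985
  East (10, 9): total = 2695
  West (5, 2): total = 1305
Minimum is at North with total 1085 blocks.

North, total 1085 blocks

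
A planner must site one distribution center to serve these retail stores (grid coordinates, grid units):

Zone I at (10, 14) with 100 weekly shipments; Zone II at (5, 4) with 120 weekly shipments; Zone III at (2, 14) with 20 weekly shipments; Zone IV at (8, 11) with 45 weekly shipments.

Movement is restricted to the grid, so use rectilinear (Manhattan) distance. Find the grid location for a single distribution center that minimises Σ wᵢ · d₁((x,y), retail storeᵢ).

(8, 11)

Manhattan distance separates: Σwᵢ(|x−xᵢ|+|y−yᵢ|) = Σwᵢ|x−xᵢ| + Σwᵢ|y−yᵢ|, so x and y are optimised independently as 1-D weighted medians.
Total weight W = 285; half = 142.5.
x-coordinate, sorted with cumulative weight:
  x=2 (Zone III, w=20) cum 20
  x=5 (Zone II, w=120) cum 140
  x=8 (Zone IV, w=45) cum 185  ← median
  x=10 (Zone I, w=100) cum 285
⇒ x* = 8
y-coordinate, sorted with cumulative weight:
  y=4 (Zone II, w=120) cum 120
  y=11 (Zone IV, w=45) cum 165  ← median
  y=14 (Zone I, w=100) cum 265
  y=14 (Zone III, w=20) cum 285
⇒ y* = 11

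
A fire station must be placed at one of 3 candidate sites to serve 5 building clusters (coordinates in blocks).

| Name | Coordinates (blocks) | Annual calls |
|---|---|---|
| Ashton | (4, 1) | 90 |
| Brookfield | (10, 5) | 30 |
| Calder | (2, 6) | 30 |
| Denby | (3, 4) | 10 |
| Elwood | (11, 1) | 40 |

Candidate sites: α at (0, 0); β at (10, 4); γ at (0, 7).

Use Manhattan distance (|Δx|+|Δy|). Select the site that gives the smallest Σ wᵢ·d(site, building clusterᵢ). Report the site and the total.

β, total 1370 blocks

Total weighted distance at each candidate:
  α (0, 0): total = 1690
  β (10, 4): total = 1370
  γ (0, 7): total = 2090
Minimum is at β with total 1370 blocks.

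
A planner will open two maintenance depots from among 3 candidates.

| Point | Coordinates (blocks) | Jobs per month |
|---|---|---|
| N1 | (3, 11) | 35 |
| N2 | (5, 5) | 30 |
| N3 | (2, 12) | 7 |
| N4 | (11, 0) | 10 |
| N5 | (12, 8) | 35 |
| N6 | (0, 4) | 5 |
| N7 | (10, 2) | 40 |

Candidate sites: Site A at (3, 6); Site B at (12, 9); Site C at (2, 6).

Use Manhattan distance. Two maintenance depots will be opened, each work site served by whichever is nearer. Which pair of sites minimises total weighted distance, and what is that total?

{Site A, Site B}, total 834

Evaluate every pair (each demand assigned to the nearer of the two):
  {Site A, Site B}: total = 834
  {Site B, Site C}: total = 887
  {Site A, Site C}: total = 1292
Best pair: {Site A, Site B} with total 834.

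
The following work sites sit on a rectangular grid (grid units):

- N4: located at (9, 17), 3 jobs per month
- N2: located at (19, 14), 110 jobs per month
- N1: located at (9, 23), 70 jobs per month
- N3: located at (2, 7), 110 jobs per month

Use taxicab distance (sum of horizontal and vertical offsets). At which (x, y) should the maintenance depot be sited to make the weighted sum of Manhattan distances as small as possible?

(9, 14)

Manhattan distance separates: Σwᵢ(|x−xᵢ|+|y−yᵢ|) = Σwᵢ|x−xᵢ| + Σwᵢ|y−yᵢ|, so x and y are optimised independently as 1-D weighted medians.
Total weight W = 293; half = 146.5.
x-coordinate, sorted with cumulative weight:
  x=2 (N3, w=110) cum 110
  x=9 (N4, w=3) cum 113
  x=9 (N1, w=70) cum 183  ← median
  x=19 (N2, w=110) cum 293
⇒ x* = 9
y-coordinate, sorted with cumulative weight:
  y=7 (N3, w=110) cum 110
  y=14 (N2, w=110) cum 220  ← median
  y=17 (N4, w=3) cum 223
  y=23 (N1, w=70) cum 293
⇒ y* = 14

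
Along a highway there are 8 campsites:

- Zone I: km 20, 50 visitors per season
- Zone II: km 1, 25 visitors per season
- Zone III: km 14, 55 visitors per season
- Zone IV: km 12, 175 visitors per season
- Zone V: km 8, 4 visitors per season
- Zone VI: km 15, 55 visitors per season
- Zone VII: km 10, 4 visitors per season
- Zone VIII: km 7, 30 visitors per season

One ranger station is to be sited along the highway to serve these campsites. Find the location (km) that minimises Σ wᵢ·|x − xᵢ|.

For a sum of weighted absolute distances on a line, the optimum is the weighted median (not the mean). Total weight W = 398; half-weight = 199.
Sort by position and accumulate weight:
  km 1 (Zone II, w=25) → cum 25
  km 7 (Zone VIII, w=30) → cum 55
  km 8 (Zone V, w=4) → cum 59
  km 10 (Zone VII, w=4) → cum 63
  km 12 (Zone IV, w=175) → cum 238  ≥ 199 → median here
  km 14 (Zone III, w=55) → cum 293
  km 15 (Zone VI, w=55) → cum 348
  km 20 (Zone I, w=50) → cum 398
Optimal location: km 12.

x = 12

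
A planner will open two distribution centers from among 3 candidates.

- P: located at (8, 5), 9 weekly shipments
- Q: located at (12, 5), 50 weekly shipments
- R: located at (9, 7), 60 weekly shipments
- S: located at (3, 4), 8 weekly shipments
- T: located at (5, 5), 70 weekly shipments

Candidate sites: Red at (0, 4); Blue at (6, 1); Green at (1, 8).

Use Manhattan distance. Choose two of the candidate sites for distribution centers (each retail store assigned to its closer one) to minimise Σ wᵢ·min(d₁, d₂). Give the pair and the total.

Evaluate every pair (each demand assigned to the nearer of the two):
  {Red, Blue}: total = 1468
  {Blue, Green}: total = 1492
  {Red, Green}: total = 1715
Best pair: {Red, Blue} with total 1468.

{Red, Blue}, total 1468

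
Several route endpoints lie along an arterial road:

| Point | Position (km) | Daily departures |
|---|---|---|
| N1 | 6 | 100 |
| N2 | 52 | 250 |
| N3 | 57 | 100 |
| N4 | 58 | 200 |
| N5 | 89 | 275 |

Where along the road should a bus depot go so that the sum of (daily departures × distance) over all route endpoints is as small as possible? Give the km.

For a sum of weighted absolute distances on a line, the optimum is the weighted median (not the mean). Total weight W = 925; half-weight = 462.5.
Sort by position and accumulate weight:
  km 6 (N1, w=100) → cum 100
  km 52 (N2, w=250) → cum 350
  km 57 (N3, w=100) → cum 450
  km 58 (N4, w=200) → cum 650  ≥ 462.5 → median here
  km 89 (N5, w=275) → cum 925
Optimal location: km 58.

x = 58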